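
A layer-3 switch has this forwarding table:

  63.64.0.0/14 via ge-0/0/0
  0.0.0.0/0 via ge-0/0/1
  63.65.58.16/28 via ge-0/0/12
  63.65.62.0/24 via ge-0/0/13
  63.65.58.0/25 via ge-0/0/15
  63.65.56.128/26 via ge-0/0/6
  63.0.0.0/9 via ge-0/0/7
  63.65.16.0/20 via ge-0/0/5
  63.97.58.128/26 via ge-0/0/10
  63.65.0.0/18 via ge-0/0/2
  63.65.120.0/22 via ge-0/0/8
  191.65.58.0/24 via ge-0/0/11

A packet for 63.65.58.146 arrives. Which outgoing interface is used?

Routes whose prefix contains 63.65.58.146:
  0.0.0.0/0 (default, matches everything) -> ge-0/0/1
  63.0.0.0/9 (63.0.0.0 - 63.127.255.255) -> ge-0/0/7
  63.64.0.0/14 (63.64.0.0 - 63.67.255.255) -> ge-0/0/0
  63.65.0.0/18 (63.65.0.0 - 63.65.63.255) -> ge-0/0/2
More-specific entries that do NOT match:
  63.65.58.16/28 (63.65.58.16 - 63.65.58.31) does not contain 63.65.58.146
  63.65.56.128/26 (63.65.56.128 - 63.65.56.191) does not contain 63.65.58.146
  63.97.58.128/26 (63.97.58.128 - 63.97.58.191) does not contain 63.65.58.146
  63.65.58.0/25 (63.65.58.0 - 63.65.58.127) does not contain 63.65.58.146
  63.65.62.0/24 (63.65.62.0 - 63.65.62.255) does not contain 63.65.58.146
  191.65.58.0/24 (191.65.58.0 - 191.65.58.255) does not contain 63.65.58.146
  63.65.120.0/22 (63.65.120.0 - 63.65.123.255) does not contain 63.65.58.146
  63.65.16.0/20 (63.65.16.0 - 63.65.31.255) does not contain 63.65.58.146
Longest matching prefix is /18 -> interface ge-0/0/2.

ge-0/0/2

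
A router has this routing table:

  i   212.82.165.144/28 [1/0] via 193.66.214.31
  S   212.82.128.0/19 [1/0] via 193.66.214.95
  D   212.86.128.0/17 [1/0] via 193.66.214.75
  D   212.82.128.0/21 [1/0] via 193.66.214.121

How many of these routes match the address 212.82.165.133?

No listed prefix contains 212.82.165.133.
Total matching entries: 0.

0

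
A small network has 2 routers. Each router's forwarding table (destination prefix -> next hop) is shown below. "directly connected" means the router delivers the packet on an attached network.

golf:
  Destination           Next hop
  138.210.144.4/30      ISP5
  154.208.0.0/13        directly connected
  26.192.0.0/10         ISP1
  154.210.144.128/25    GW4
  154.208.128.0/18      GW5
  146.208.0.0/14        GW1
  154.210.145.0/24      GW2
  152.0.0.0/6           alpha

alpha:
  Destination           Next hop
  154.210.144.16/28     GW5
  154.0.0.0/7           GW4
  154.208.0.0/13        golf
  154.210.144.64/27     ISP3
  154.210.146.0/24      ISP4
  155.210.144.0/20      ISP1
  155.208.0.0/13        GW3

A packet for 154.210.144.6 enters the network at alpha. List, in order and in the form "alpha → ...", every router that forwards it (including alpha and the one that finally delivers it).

At alpha: longest match for 154.210.144.6 is 154.208.0.0/13 -> golf
At golf: longest match for 154.210.144.6 is 154.208.0.0/13 -> directly connected

alpha → golf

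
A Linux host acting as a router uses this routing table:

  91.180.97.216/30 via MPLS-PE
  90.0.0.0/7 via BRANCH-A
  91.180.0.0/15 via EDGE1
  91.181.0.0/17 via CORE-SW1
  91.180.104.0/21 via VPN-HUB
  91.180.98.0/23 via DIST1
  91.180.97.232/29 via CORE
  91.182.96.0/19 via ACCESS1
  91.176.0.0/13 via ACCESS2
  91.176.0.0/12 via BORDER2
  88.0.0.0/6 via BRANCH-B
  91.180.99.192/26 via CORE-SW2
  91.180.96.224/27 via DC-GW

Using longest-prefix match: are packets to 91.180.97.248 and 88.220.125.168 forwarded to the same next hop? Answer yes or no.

91.180.97.248: longest match 91.180.0.0/15 -> EDGE1
88.220.125.168: longest match 88.0.0.0/6 -> BRANCH-B

no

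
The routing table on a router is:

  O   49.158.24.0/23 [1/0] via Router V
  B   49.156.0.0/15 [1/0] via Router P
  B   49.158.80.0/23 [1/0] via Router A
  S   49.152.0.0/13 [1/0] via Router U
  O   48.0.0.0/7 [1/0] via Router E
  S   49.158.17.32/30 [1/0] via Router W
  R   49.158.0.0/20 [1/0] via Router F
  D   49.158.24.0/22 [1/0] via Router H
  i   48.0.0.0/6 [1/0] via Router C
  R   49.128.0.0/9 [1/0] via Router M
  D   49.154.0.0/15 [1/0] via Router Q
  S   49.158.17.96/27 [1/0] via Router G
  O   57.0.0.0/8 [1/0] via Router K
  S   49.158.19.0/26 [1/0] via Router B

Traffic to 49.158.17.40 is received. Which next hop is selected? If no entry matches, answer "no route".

Routes whose prefix contains 49.158.17.40:
  48.0.0.0/6 (48.0.0.0 - 51.255.255.255) -> Router C
  48.0.0.0/7 (48.0.0.0 - 49.255.255.255) -> Router E
  49.128.0.0/9 (49.128.0.0 - 49.255.255.255) -> Router M
  49.152.0.0/13 (49.152.0.0 - 49.159.255.255) -> Router U
More-specific entries that do NOT match:
  49.158.17.32/30 (49.158.17.32 - 49.158.17.35) does not contain 49.158.17.40
  49.158.17.96/27 (49.158.17.96 - 49.158.17.127) does not contain 49.158.17.40
  49.158.19.0/26 (49.158.19.0 - 49.158.19.63) does not contain 49.158.17.40
  49.158.24.0/23 (49.158.24.0 - 49.158.25.255) does not contain 49.158.17.40
  49.158.80.0/23 (49.158.80.0 - 49.158.81.255) does not contain 49.158.17.40
  49.158.24.0/22 (49.158.24.0 - 49.158.27.255) does not contain 49.158.17.40
  49.158.0.0/20 (49.158.0.0 - 49.158.15.255) does not contain 49.158.17.40
  49.156.0.0/15 (49.156.0.0 - 49.157.255.255) does not contain 49.158.17.40
  49.154.0.0/15 (49.154.0.0 - 49.155.255.255) does not contain 49.158.17.40
Longest matching prefix is /13 -> next hop Router U.

Router U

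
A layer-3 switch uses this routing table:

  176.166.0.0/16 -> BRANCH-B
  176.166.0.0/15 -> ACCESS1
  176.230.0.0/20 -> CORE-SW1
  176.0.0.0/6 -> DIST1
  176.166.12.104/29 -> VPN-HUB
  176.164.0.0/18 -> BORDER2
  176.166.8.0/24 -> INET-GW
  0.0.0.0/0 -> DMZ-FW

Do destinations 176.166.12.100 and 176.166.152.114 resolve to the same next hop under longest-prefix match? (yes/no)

yes

176.166.12.100: longest match 176.166.0.0/16 -> BRANCH-B
176.166.152.114: longest match 176.166.0.0/16 -> BRANCH-B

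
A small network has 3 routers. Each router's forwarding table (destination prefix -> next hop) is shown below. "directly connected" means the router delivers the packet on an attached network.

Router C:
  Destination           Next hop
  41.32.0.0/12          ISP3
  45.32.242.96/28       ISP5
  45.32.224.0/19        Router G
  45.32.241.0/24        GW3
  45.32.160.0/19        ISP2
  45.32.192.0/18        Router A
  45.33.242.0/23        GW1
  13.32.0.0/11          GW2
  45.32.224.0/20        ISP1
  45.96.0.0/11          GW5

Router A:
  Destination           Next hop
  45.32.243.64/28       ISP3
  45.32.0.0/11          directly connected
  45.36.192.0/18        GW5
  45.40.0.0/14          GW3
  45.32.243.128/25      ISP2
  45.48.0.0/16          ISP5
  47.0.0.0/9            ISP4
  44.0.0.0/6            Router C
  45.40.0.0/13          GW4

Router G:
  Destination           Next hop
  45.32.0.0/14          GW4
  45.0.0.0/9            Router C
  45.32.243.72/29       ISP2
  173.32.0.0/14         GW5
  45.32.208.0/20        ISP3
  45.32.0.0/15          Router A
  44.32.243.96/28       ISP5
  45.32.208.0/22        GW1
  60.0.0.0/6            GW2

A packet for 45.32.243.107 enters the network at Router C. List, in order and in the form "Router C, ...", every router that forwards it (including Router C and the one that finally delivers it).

At Router C: longest match for 45.32.243.107 is 45.32.224.0/19 -> Router G
At Router G: longest match for 45.32.243.107 is 45.32.0.0/15 -> Router A
At Router A: longest match for 45.32.243.107 is 45.32.0.0/11 -> directly connected

Router C, Router G, Router A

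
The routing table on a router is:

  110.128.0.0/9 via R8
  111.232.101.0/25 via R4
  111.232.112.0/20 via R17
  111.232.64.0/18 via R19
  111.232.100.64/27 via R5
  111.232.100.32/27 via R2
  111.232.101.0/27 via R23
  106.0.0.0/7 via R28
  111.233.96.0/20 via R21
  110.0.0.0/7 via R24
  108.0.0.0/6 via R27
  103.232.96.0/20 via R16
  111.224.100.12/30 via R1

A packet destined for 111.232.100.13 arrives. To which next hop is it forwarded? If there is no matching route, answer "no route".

R19

Routes whose prefix contains 111.232.100.13:
  108.0.0.0/6 (108.0.0.0 - 111.255.255.255) -> R27
  110.0.0.0/7 (110.0.0.0 - 111.255.255.255) -> R24
  111.232.64.0/18 (111.232.64.0 - 111.232.127.255) -> R19
More-specific entries that do NOT match:
  111.224.100.12/30 (111.224.100.12 - 111.224.100.15) does not contain 111.232.100.13
  111.232.100.64/27 (111.232.100.64 - 111.232.100.95) does not contain 111.232.100.13
  111.232.100.32/27 (111.232.100.32 - 111.232.100.63) does not contain 111.232.100.13
  111.232.101.0/27 (111.232.101.0 - 111.232.101.31) does not contain 111.232.100.13
  111.232.101.0/25 (111.232.101.0 - 111.232.101.127) does not contain 111.232.100.13
  111.232.112.0/20 (111.232.112.0 - 111.232.127.255) does not contain 111.232.100.13
  111.233.96.0/20 (111.233.96.0 - 111.233.111.255) does not contain 111.232.100.13
  103.232.96.0/20 (103.232.96.0 - 103.232.111.255) does not contain 111.232.100.13
Longest matching prefix is /18 -> next hop R19.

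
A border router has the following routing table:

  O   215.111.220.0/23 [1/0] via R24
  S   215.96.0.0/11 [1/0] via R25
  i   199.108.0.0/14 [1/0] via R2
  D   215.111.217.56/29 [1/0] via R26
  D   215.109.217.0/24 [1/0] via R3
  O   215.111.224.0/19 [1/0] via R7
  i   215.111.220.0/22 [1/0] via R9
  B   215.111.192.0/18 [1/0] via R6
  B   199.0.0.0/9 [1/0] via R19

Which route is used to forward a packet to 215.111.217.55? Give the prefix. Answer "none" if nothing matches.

Entries matching 215.111.217.55:
  215.96.0.0/11 (215.96.0.0 - 215.127.255.255)
  215.111.192.0/18 (215.111.192.0 - 215.111.255.255)
Most specific is 215.111.192.0/18.

215.111.192.0/18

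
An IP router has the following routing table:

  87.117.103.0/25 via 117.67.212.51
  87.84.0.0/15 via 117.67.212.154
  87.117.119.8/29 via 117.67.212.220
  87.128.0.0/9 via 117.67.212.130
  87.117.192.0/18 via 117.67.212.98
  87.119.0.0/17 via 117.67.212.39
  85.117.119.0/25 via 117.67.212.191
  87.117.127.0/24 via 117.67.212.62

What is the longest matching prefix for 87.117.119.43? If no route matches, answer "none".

none

87.117.119.43 is outside every listed prefix and there is no default route.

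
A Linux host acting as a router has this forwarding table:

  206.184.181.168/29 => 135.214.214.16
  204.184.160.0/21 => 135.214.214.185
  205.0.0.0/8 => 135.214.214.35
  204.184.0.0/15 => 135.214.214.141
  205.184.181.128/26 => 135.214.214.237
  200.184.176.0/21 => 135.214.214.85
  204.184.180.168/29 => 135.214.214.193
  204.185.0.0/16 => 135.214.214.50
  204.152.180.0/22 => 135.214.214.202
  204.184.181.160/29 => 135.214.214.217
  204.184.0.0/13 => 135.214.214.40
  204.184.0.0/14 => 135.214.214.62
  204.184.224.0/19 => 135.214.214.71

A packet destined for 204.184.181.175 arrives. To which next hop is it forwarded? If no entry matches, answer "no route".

135.214.214.141

Routes whose prefix contains 204.184.181.175:
  204.184.0.0/13 (204.184.0.0 - 204.191.255.255) -> 135.214.214.40
  204.184.0.0/14 (204.184.0.0 - 204.187.255.255) -> 135.214.214.62
  204.184.0.0/15 (204.184.0.0 - 204.185.255.255) -> 135.214.214.141
More-specific entries that do NOT match:
  206.184.181.168/29 (206.184.181.168 - 206.184.181.175) does not contain 204.184.181.175
  204.184.180.168/29 (204.184.180.168 - 204.184.180.175) does not contain 204.184.181.175
  204.184.181.160/29 (204.184.181.160 - 204.184.181.167) does not contain 204.184.181.175
  205.184.181.128/26 (205.184.181.128 - 205.184.181.191) does not contain 204.184.181.175
  204.152.180.0/22 (204.152.180.0 - 204.152.183.255) does not contain 204.184.181.175
  204.184.160.0/21 (204.184.160.0 - 204.184.167.255) does not contain 204.184.181.175
  200.184.176.0/21 (200.184.176.0 - 200.184.183.255) does not contain 204.184.181.175
  204.184.224.0/19 (204.184.224.0 - 204.184.255.255) does not contain 204.184.181.175
  204.185.0.0/16 (204.185.0.0 - 204.185.255.255) does not contain 204.184.181.175
Longest matching prefix is /15 -> next hop 135.214.214.141.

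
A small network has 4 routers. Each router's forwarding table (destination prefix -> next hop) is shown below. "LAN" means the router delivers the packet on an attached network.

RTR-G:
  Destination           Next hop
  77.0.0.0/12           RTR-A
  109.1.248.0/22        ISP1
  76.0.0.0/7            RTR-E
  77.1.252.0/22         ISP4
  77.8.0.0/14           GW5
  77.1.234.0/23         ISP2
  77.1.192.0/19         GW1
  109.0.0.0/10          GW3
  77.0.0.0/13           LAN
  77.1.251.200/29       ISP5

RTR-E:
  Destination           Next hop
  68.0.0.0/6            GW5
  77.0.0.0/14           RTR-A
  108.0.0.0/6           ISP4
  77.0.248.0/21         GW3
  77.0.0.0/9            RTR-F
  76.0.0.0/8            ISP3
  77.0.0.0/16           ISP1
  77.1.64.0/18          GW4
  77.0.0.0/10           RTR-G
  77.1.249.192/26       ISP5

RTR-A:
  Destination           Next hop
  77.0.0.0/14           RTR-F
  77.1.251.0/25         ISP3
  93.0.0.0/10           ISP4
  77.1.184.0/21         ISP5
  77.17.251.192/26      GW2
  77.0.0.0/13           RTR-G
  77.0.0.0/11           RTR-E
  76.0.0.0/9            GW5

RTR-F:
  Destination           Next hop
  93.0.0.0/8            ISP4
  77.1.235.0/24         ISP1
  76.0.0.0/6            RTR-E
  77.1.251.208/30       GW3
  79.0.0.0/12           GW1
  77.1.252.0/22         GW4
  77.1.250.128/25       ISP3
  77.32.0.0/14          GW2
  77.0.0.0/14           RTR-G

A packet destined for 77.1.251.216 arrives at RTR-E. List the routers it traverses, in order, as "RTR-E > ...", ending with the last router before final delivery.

At RTR-E: longest match for 77.1.251.216 is 77.0.0.0/14 -> RTR-A
At RTR-A: longest match for 77.1.251.216 is 77.0.0.0/14 -> RTR-F
At RTR-F: longest match for 77.1.251.216 is 77.0.0.0/14 -> RTR-G
At RTR-G: longest match for 77.1.251.216 is 77.0.0.0/13 -> LAN

RTR-E > RTR-A > RTR-F > RTR-G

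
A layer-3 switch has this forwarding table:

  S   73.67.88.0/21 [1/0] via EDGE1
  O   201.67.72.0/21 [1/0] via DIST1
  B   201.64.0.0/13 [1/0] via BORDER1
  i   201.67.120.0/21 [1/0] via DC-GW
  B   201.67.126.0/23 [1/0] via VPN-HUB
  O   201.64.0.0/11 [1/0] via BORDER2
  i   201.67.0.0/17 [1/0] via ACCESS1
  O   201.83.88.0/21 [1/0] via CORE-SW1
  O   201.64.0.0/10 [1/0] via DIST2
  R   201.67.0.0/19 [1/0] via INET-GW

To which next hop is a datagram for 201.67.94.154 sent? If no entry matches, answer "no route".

ACCESS1

Routes whose prefix contains 201.67.94.154:
  201.64.0.0/10 (201.64.0.0 - 201.127.255.255) -> DIST2
  201.64.0.0/11 (201.64.0.0 - 201.95.255.255) -> BORDER2
  201.64.0.0/13 (201.64.0.0 - 201.71.255.255) -> BORDER1
  201.67.0.0/17 (201.67.0.0 - 201.67.127.255) -> ACCESS1
More-specific entries that do NOT match:
  201.67.126.0/23 (201.67.126.0 - 201.67.127.255) does not contain 201.67.94.154
  73.67.88.0/21 (73.67.88.0 - 73.67.95.255) does not contain 201.67.94.154
  201.67.72.0/21 (201.67.72.0 - 201.67.79.255) does not contain 201.67.94.154
  201.67.120.0/21 (201.67.120.0 - 201.67.127.255) does not contain 201.67.94.154
  201.83.88.0/21 (201.83.88.0 - 201.83.95.255) does not contain 201.67.94.154
  201.67.0.0/19 (201.67.0.0 - 201.67.31.255) does not contain 201.67.94.154
Longest matching prefix is /17 -> next hop ACCESS1.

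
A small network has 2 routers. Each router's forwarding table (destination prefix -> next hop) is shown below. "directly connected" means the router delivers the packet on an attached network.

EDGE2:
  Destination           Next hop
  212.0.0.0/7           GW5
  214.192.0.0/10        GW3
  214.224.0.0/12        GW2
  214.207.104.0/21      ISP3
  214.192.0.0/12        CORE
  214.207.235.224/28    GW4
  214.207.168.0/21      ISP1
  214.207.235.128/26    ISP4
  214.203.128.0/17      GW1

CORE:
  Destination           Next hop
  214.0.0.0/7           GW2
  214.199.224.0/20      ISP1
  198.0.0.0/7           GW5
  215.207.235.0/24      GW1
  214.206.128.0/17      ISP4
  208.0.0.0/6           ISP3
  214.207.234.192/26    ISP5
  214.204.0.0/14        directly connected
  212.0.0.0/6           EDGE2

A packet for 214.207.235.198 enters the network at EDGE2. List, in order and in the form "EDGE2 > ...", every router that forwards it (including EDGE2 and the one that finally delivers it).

At EDGE2: longest match for 214.207.235.198 is 214.192.0.0/12 -> CORE
At CORE: longest match for 214.207.235.198 is 214.204.0.0/14 -> directly connected

EDGE2 > CORE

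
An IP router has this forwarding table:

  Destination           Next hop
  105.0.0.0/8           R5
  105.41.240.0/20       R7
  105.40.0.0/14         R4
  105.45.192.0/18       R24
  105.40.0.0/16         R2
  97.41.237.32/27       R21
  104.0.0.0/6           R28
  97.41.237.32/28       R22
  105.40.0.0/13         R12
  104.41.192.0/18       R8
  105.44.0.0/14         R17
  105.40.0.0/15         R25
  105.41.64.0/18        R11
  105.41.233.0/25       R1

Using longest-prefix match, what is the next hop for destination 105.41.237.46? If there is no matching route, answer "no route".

R25

Routes whose prefix contains 105.41.237.46:
  104.0.0.0/6 (104.0.0.0 - 107.255.255.255) -> R28
  105.0.0.0/8 (105.0.0.0 - 105.255.255.255) -> R5
  105.40.0.0/13 (105.40.0.0 - 105.47.255.255) -> R12
  105.40.0.0/14 (105.40.0.0 - 105.43.255.255) -> R4
  105.40.0.0/15 (105.40.0.0 - 105.41.255.255) -> R25
More-specific entries that do NOT match:
  97.41.237.32/28 (97.41.237.32 - 97.41.237.47) does not contain 105.41.237.46
  97.41.237.32/27 (97.41.237.32 - 97.41.237.63) does not contain 105.41.237.46
  105.41.233.0/25 (105.41.233.0 - 105.41.233.127) does not contain 105.41.237.46
  105.41.240.0/20 (105.41.240.0 - 105.41.255.255) does not contain 105.41.237.46
  105.45.192.0/18 (105.45.192.0 - 105.45.255.255) does not contain 105.41.237.46
  104.41.192.0/18 (104.41.192.0 - 104.41.255.255) does not contain 105.41.237.46
  105.41.64.0/18 (105.41.64.0 - 105.41.127.255) does not contain 105.41.237.46
  105.40.0.0/16 (105.40.0.0 - 105.40.255.255) does not contain 105.41.237.46
Longest matching prefix is /15 -> next hop R25.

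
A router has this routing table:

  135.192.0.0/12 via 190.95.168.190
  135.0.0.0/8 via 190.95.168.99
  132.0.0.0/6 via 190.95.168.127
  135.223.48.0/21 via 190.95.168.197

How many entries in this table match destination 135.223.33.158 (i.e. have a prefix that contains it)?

2

Prefixes containing 135.223.33.158:
  132.0.0.0/6 (132.0.0.0 - 135.255.255.255)
  135.0.0.0/8 (135.0.0.0 - 135.255.255.255)
Total matching entries: 2.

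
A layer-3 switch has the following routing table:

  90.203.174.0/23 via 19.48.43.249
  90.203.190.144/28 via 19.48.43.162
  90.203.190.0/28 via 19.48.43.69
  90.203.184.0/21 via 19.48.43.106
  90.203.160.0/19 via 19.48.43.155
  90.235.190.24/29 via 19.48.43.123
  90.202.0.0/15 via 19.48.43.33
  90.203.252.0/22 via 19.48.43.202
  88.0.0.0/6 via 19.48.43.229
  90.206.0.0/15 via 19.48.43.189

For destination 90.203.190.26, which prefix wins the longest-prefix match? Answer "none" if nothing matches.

Entries matching 90.203.190.26:
  88.0.0.0/6 (88.0.0.0 - 91.255.255.255)
  90.202.0.0/15 (90.202.0.0 - 90.203.255.255)
  90.203.160.0/19 (90.203.160.0 - 90.203.191.255)
  90.203.184.0/21 (90.203.184.0 - 90.203.191.255)
Most specific is 90.203.184.0/21.

90.203.184.0/21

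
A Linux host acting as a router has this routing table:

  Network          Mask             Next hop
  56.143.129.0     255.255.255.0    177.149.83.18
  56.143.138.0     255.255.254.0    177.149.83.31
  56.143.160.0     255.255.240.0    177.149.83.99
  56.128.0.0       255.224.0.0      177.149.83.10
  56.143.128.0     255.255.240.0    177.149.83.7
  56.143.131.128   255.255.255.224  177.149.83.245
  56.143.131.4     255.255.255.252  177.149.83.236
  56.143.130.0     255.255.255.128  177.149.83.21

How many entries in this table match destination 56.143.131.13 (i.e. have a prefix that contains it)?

Prefixes containing 56.143.131.13:
  56.128.0.0/11 (56.128.0.0 - 56.159.255.255)
  56.143.128.0/20 (56.143.128.0 - 56.143.143.255)
Total matching entries: 2.

2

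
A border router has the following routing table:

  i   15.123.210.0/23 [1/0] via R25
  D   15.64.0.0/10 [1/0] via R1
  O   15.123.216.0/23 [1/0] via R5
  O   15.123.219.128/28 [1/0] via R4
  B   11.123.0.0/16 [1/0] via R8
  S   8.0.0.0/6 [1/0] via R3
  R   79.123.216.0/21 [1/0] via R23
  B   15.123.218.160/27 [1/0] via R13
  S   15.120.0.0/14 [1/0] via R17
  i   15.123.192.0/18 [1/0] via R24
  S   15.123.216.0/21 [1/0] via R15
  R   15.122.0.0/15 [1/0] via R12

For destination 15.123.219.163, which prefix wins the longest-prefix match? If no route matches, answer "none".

15.123.216.0/21

Entries matching 15.123.219.163:
  15.64.0.0/10 (15.64.0.0 - 15.127.255.255)
  15.120.0.0/14 (15.120.0.0 - 15.123.255.255)
  15.122.0.0/15 (15.122.0.0 - 15.123.255.255)
  15.123.192.0/18 (15.123.192.0 - 15.123.255.255)
  15.123.216.0/21 (15.123.216.0 - 15.123.223.255)
Most specific is 15.123.216.0/21.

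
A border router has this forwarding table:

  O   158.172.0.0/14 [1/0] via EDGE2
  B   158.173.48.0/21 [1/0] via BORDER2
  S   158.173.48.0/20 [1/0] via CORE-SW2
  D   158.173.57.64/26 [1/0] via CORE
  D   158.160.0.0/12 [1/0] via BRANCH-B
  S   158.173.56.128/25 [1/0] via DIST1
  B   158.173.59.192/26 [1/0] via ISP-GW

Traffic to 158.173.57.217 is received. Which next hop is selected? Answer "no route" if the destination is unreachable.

CORE-SW2

Routes whose prefix contains 158.173.57.217:
  158.160.0.0/12 (158.160.0.0 - 158.175.255.255) -> BRANCH-B
  158.172.0.0/14 (158.172.0.0 - 158.175.255.255) -> EDGE2
  158.173.48.0/20 (158.173.48.0 - 158.173.63.255) -> CORE-SW2
More-specific entries that do NOT match:
  158.173.57.64/26 (158.173.57.64 - 158.173.57.127) does not contain 158.173.57.217
  158.173.59.192/26 (158.173.59.192 - 158.173.59.255) does not contain 158.173.57.217
  158.173.56.128/25 (158.173.56.128 - 158.173.56.255) does not contain 158.173.57.217
  158.173.48.0/21 (158.173.48.0 - 158.173.55.255) does not contain 158.173.57.217
Longest matching prefix is /20 -> next hop CORE-SW2.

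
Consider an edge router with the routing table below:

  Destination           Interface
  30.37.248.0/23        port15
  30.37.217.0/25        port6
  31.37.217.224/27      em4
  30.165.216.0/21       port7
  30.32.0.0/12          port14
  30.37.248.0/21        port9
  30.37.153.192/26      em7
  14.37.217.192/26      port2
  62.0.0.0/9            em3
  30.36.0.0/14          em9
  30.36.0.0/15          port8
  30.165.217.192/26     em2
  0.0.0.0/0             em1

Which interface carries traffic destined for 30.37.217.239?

port8

Routes whose prefix contains 30.37.217.239:
  0.0.0.0/0 (default, matches everything) -> em1
  30.32.0.0/12 (30.32.0.0 - 30.47.255.255) -> port14
  30.36.0.0/14 (30.36.0.0 - 30.39.255.255) -> em9
  30.36.0.0/15 (30.36.0.0 - 30.37.255.255) -> port8
More-specific entries that do NOT match:
  31.37.217.224/27 (31.37.217.224 - 31.37.217.255) does not contain 30.37.217.239
  30.37.153.192/26 (30.37.153.192 - 30.37.153.255) does not contain 30.37.217.239
  14.37.217.192/26 (14.37.217.192 - 14.37.217.255) does not contain 30.37.217.239
  30.165.217.192/26 (30.165.217.192 - 30.165.217.255) does not contain 30.37.217.239
  30.37.217.0/25 (30.37.217.0 - 30.37.217.127) does not contain 30.37.217.239
  30.37.248.0/23 (30.37.248.0 - 30.37.249.255) does not contain 30.37.217.239
  30.165.216.0/21 (30.165.216.0 - 30.165.223.255) does not contain 30.37.217.239
  30.37.248.0/21 (30.37.248.0 - 30.37.255.255) does not contain 30.37.217.239
Longest matching prefix is /15 -> interface port8.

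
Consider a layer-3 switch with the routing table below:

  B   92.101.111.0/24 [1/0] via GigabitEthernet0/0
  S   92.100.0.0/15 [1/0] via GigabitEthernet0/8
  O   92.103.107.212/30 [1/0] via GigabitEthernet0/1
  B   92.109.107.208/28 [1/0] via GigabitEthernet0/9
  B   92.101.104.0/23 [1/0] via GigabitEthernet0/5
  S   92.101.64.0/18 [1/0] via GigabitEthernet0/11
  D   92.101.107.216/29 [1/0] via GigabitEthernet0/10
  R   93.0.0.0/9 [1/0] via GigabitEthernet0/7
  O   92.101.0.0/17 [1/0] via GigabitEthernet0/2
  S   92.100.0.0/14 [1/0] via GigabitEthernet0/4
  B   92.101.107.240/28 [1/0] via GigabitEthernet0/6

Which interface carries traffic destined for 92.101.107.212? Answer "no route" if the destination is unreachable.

Routes whose prefix contains 92.101.107.212:
  92.100.0.0/14 (92.100.0.0 - 92.103.255.255) -> GigabitEthernet0/4
  92.100.0.0/15 (92.100.0.0 - 92.101.255.255) -> GigabitEthernet0/8
  92.101.0.0/17 (92.101.0.0 - 92.101.127.255) -> GigabitEthernet0/2
  92.101.64.0/18 (92.101.64.0 - 92.101.127.255) -> GigabitEthernet0/11
More-specific entries that do NOT match:
  92.103.107.212/30 (92.103.107.212 - 92.103.107.215) does not contain 92.101.107.212
  92.101.107.216/29 (92.101.107.216 - 92.101.107.223) does not contain 92.101.107.212
  92.109.107.208/28 (92.109.107.208 - 92.109.107.223) does not contain 92.101.107.212
  92.101.107.240/28 (92.101.107.240 - 92.101.107.255) does not contain 92.101.107.212
  92.101.111.0/24 (92.101.111.0 - 92.101.111.255) does not contain 92.101.107.212
  92.101.104.0/23 (92.101.104.0 - 92.101.105.255) does not contain 92.101.107.212
Longest matching prefix is /18 -> interface GigabitEthernet0/11.

GigabitEthernet0/11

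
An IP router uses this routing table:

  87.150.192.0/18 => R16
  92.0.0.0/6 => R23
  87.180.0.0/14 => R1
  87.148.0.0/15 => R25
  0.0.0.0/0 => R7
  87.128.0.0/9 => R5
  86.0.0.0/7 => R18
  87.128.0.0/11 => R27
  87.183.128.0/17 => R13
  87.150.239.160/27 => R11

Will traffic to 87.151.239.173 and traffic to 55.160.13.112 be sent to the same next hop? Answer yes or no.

no

87.151.239.173: longest match 87.128.0.0/11 -> R27
55.160.13.112: longest match 0.0.0.0/0 -> R7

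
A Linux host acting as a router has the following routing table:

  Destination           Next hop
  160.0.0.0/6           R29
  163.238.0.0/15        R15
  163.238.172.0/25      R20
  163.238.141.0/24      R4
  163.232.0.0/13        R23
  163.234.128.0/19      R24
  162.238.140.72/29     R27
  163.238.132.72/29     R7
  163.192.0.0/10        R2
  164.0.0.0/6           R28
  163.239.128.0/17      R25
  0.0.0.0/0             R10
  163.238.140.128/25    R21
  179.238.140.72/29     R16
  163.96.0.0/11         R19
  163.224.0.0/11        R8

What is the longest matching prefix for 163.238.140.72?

Entries matching 163.238.140.72:
  0.0.0.0/0 (default, matches everything)
  160.0.0.0/6 (160.0.0.0 - 163.255.255.255)
  163.192.0.0/10 (163.192.0.0 - 163.255.255.255)
  163.224.0.0/11 (163.224.0.0 - 163.255.255.255)
  163.232.0.0/13 (163.232.0.0 - 163.239.255.255)
  163.238.0.0/15 (163.238.0.0 - 163.239.255.255)
Most specific is 163.238.0.0/15.

163.238.0.0/15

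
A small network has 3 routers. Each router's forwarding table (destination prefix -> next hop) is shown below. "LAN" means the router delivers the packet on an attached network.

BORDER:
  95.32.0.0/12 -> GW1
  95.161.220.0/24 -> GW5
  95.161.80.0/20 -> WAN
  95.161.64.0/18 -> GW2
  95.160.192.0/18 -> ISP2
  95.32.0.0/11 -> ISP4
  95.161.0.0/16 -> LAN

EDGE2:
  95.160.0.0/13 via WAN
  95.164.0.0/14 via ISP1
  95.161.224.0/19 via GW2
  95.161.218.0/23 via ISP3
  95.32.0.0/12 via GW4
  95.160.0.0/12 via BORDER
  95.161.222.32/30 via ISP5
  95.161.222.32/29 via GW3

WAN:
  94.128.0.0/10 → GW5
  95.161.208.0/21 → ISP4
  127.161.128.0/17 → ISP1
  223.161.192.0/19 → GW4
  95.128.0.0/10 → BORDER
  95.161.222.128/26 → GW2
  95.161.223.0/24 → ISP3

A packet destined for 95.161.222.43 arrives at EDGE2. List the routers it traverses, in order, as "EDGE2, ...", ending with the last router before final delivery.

At EDGE2: longest match for 95.161.222.43 is 95.160.0.0/13 -> WAN
At WAN: longest match for 95.161.222.43 is 95.128.0.0/10 -> BORDER
At BORDER: longest match for 95.161.222.43 is 95.161.0.0/16 -> LAN

EDGE2, WAN, BORDER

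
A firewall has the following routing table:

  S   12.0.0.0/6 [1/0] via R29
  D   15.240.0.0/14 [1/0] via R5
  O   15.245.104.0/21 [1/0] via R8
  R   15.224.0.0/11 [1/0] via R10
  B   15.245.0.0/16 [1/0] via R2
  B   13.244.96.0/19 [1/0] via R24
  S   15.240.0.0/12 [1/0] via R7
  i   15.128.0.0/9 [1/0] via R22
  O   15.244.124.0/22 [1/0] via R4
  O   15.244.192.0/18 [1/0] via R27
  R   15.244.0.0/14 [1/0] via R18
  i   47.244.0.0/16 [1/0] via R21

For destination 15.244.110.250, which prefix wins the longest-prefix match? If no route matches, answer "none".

Entries matching 15.244.110.250:
  12.0.0.0/6 (12.0.0.0 - 15.255.255.255)
  15.128.0.0/9 (15.128.0.0 - 15.255.255.255)
  15.224.0.0/11 (15.224.0.0 - 15.255.255.255)
  15.240.0.0/12 (15.240.0.0 - 15.255.255.255)
  15.244.0.0/14 (15.244.0.0 - 15.247.255.255)
Most specific is 15.244.0.0/14.

15.244.0.0/14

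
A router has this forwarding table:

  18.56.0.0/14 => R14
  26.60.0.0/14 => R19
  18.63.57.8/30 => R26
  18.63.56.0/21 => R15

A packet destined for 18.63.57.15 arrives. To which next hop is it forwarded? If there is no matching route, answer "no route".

R15

Routes whose prefix contains 18.63.57.15:
  18.63.56.0/21 (18.63.56.0 - 18.63.63.255) -> R15
More-specific entries that do NOT match:
  18.63.57.8/30 (18.63.57.8 - 18.63.57.11) does not contain 18.63.57.15
Longest matching prefix is /21 -> next hop R15.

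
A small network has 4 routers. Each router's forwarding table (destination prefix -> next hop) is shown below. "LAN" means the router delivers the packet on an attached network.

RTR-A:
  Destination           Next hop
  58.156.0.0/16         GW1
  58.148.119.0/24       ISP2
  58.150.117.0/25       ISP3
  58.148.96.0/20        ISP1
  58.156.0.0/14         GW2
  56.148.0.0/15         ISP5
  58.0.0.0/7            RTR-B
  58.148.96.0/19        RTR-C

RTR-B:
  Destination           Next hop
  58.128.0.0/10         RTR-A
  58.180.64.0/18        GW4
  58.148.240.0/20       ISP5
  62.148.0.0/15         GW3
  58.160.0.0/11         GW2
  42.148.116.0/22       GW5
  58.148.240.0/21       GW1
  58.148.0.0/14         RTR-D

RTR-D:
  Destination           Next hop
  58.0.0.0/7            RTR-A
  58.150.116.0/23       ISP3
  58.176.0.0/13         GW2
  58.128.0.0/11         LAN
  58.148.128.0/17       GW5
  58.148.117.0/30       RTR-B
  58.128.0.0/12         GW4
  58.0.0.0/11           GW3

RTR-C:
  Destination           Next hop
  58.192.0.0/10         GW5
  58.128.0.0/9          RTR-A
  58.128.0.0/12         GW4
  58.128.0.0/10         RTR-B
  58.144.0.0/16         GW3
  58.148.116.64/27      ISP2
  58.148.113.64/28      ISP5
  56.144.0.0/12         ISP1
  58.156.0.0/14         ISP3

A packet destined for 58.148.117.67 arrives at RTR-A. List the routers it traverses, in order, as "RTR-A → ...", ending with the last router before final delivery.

RTR-A → RTR-C → RTR-B → RTR-D

At RTR-A: longest match for 58.148.117.67 is 58.148.96.0/19 -> RTR-C
At RTR-C: longest match for 58.148.117.67 is 58.128.0.0/10 -> RTR-B
At RTR-B: longest match for 58.148.117.67 is 58.148.0.0/14 -> RTR-D
At RTR-D: longest match for 58.148.117.67 is 58.128.0.0/11 -> LAN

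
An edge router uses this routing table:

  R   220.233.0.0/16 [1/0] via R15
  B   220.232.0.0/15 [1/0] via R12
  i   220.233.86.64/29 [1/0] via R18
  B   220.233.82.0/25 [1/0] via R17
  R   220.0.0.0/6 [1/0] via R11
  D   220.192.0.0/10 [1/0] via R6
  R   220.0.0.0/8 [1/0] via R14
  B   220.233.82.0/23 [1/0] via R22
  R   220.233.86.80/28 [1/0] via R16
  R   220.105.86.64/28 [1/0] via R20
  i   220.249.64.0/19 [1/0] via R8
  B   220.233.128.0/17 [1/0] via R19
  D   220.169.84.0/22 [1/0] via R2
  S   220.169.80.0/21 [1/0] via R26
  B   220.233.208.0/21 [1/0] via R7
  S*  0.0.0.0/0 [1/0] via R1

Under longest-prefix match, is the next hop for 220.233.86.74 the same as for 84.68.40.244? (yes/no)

220.233.86.74: longest match 220.233.0.0/16 -> R15
84.68.40.244: longest match 0.0.0.0/0 -> R1

no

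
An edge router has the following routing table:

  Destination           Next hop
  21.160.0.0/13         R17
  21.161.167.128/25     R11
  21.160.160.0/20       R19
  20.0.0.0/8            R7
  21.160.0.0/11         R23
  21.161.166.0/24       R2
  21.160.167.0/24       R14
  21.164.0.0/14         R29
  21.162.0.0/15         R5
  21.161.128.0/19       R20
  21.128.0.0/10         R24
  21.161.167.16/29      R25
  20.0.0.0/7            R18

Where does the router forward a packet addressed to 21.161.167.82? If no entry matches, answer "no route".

R17

Routes whose prefix contains 21.161.167.82:
  20.0.0.0/7 (20.0.0.0 - 21.255.255.255) -> R18
  21.128.0.0/10 (21.128.0.0 - 21.191.255.255) -> R24
  21.160.0.0/11 (21.160.0.0 - 21.191.255.255) -> R23
  21.160.0.0/13 (21.160.0.0 - 21.167.255.255) -> R17
More-specific entries that do NOT match:
  21.161.167.16/29 (21.161.167.16 - 21.161.167.23) does not contain 21.161.167.82
  21.161.167.128/25 (21.161.167.128 - 21.161.167.255) does not contain 21.161.167.82
  21.161.166.0/24 (21.161.166.0 - 21.161.166.255) does not contain 21.161.167.82
  21.160.167.0/24 (21.160.167.0 - 21.160.167.255) does not contain 21.161.167.82
  21.160.160.0/20 (21.160.160.0 - 21.160.175.255) does not contain 21.161.167.82
  21.161.128.0/19 (21.161.128.0 - 21.161.159.255) does not contain 21.161.167.82
  21.162.0.0/15 (21.162.0.0 - 21.163.255.255) does not contain 21.161.167.82
  21.164.0.0/14 (21.164.0.0 - 21.167.255.255) does not contain 21.161.167.82
Longest matching prefix is /13 -> next hop R17.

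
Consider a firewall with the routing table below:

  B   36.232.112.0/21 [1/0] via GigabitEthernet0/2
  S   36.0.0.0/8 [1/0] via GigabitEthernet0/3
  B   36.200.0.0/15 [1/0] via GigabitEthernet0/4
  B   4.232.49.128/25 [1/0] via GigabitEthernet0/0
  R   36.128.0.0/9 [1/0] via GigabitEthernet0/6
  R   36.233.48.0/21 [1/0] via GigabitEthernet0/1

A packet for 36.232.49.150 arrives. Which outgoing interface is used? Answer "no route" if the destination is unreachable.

Routes whose prefix contains 36.232.49.150:
  36.0.0.0/8 (36.0.0.0 - 36.255.255.255) -> GigabitEthernet0/3
  36.128.0.0/9 (36.128.0.0 - 36.255.255.255) -> GigabitEthernet0/6
More-specific entries that do NOT match:
  4.232.49.128/25 (4.232.49.128 - 4.232.49.255) does not contain 36.232.49.150
  36.232.112.0/21 (36.232.112.0 - 36.232.119.255) does not contain 36.232.49.150
  36.233.48.0/21 (36.233.48.0 - 36.233.55.255) does not contain 36.232.49.150
  36.200.0.0/15 (36.200.0.0 - 36.201.255.255) does not contain 36.232.49.150
Longest matching prefix is /9 -> interface GigabitEthernet0/6.

GigabitEthernet0/6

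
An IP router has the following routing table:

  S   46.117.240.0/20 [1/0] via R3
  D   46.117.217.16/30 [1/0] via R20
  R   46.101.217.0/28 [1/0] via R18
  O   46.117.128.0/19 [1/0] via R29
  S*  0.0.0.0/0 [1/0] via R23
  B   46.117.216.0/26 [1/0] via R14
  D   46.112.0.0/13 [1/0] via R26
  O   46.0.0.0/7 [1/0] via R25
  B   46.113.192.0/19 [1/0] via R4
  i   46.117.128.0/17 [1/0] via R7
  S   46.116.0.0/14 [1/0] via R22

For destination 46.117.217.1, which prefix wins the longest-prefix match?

46.117.128.0/17

Entries matching 46.117.217.1:
  0.0.0.0/0 (default, matches everything)
  46.0.0.0/7 (46.0.0.0 - 47.255.255.255)
  46.112.0.0/13 (46.112.0.0 - 46.119.255.255)
  46.116.0.0/14 (46.116.0.0 - 46.119.255.255)
  46.117.128.0/17 (46.117.128.0 - 46.117.255.255)
Most specific is 46.117.128.0/17.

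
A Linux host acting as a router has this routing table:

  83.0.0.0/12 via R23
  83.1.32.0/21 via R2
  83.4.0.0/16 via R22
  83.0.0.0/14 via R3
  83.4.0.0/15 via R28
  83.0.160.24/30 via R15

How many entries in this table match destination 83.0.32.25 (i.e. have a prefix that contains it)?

Prefixes containing 83.0.32.25:
  83.0.0.0/12 (83.0.0.0 - 83.15.255.255)
  83.0.0.0/14 (83.0.0.0 - 83.3.255.255)
Total matching entries: 2.

2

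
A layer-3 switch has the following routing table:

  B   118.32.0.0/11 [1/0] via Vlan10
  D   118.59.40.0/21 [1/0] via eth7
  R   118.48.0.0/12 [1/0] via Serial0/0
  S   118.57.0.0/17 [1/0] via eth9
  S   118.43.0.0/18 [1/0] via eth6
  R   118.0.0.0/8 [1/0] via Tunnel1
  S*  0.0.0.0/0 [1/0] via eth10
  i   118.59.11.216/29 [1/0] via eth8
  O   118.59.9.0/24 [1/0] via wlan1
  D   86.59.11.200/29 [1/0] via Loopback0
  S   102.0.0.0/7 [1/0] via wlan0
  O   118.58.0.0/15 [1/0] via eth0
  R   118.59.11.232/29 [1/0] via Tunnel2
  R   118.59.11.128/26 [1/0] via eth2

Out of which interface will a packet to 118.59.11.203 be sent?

eth0

Routes whose prefix contains 118.59.11.203:
  0.0.0.0/0 (default, matches everything) -> eth10
  118.0.0.0/8 (118.0.0.0 - 118.255.255.255) -> Tunnel1
  118.32.0.0/11 (118.32.0.0 - 118.63.255.255) -> Vlan10
  118.48.0.0/12 (118.48.0.0 - 118.63.255.255) -> Serial0/0
  118.58.0.0/15 (118.58.0.0 - 118.59.255.255) -> eth0
More-specific entries that do NOT match:
  118.59.11.216/29 (118.59.11.216 - 118.59.11.223) does not contain 118.59.11.203
  86.59.11.200/29 (86.59.11.200 - 86.59.11.207) does not contain 118.59.11.203
  118.59.11.232/29 (118.59.11.232 - 118.59.11.239) does not contain 118.59.11.203
  118.59.11.128/26 (118.59.11.128 - 118.59.11.191) does not contain 118.59.11.203
  118.59.9.0/24 (118.59.9.0 - 118.59.9.255) does not contain 118.59.11.203
  118.59.40.0/21 (118.59.40.0 - 118.59.47.255) does not contain 118.59.11.203
  118.43.0.0/18 (118.43.0.0 - 118.43.63.255) does not contain 118.59.11.203
  118.57.0.0/17 (118.57.0.0 - 118.57.127.255) does not contain 118.59.11.203
Longest matching prefix is /15 -> interface eth0.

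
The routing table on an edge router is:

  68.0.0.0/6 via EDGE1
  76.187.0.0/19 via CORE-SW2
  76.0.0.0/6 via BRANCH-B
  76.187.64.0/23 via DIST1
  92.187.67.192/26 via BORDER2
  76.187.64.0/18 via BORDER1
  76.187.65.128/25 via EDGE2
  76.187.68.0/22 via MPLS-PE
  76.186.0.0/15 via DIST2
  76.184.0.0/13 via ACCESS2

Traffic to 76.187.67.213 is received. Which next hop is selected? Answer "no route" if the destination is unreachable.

BORDER1

Routes whose prefix contains 76.187.67.213:
  76.0.0.0/6 (76.0.0.0 - 79.255.255.255) -> BRANCH-B
  76.184.0.0/13 (76.184.0.0 - 76.191.255.255) -> ACCESS2
  76.186.0.0/15 (76.186.0.0 - 76.187.255.255) -> DIST2
  76.187.64.0/18 (76.187.64.0 - 76.187.127.255) -> BORDER1
More-specific entries that do NOT match:
  92.187.67.192/26 (92.187.67.192 - 92.187.67.255) does not contain 76.187.67.213
  76.187.65.128/25 (76.187.65.128 - 76.187.65.255) does not contain 76.187.67.213
  76.187.64.0/23 (76.187.64.0 - 76.187.65.255) does not contain 76.187.67.213
  76.187.68.0/22 (76.187.68.0 - 76.187.71.255) does not contain 76.187.67.213
  76.187.0.0/19 (76.187.0.0 - 76.187.31.255) does not contain 76.187.67.213
Longest matching prefix is /18 -> next hop BORDER1.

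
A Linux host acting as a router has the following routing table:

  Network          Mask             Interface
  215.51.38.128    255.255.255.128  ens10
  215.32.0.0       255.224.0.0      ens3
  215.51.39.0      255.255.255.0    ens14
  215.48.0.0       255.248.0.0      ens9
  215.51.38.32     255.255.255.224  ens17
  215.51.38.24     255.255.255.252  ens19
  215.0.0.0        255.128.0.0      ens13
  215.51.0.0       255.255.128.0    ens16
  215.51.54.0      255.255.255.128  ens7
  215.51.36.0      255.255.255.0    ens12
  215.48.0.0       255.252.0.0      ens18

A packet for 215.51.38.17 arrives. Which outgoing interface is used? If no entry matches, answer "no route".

ens16

Routes whose prefix contains 215.51.38.17:
  215.0.0.0/9 (215.0.0.0 - 215.127.255.255) -> ens13
  215.32.0.0/11 (215.32.0.0 - 215.63.255.255) -> ens3
  215.48.0.0/13 (215.48.0.0 - 215.55.255.255) -> ens9
  215.48.0.0/14 (215.48.0.0 - 215.51.255.255) -> ens18
  215.51.0.0/17 (215.51.0.0 - 215.51.127.255) -> ens16
More-specific entries that do NOT match:
  215.51.38.24/30 (215.51.38.24 - 215.51.38.27) does not contain 215.51.38.17
  215.51.38.32/27 (215.51.38.32 - 215.51.38.63) does not contain 215.51.38.17
  215.51.38.128/25 (215.51.38.128 - 215.51.38.255) does not contain 215.51.38.17
  215.51.54.0/25 (215.51.54.0 - 215.51.54.127) does not contain 215.51.38.17
  215.51.39.0/24 (215.51.39.0 - 215.51.39.255) does not contain 215.51.38.17
  215.51.36.0/24 (215.51.36.0 - 215.51.36.255) does not contain 215.51.38.17
Longest matching prefix is /17 -> interface ens16.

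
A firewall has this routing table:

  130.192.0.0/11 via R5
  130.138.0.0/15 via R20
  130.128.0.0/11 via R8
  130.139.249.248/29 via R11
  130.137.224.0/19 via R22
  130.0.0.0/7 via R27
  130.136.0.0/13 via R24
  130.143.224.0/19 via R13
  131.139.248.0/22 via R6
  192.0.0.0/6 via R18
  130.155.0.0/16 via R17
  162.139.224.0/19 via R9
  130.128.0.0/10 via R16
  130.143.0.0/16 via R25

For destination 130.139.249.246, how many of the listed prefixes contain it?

Prefixes containing 130.139.249.246:
  130.0.0.0/7 (130.0.0.0 - 131.255.255.255)
  130.128.0.0/10 (130.128.0.0 - 130.191.255.255)
  130.128.0.0/11 (130.128.0.0 - 130.159.255.255)
  130.136.0.0/13 (130.136.0.0 - 130.143.255.255)
  130.138.0.0/15 (130.138.0.0 - 130.139.255.255)
Total matching entries: 5.

5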